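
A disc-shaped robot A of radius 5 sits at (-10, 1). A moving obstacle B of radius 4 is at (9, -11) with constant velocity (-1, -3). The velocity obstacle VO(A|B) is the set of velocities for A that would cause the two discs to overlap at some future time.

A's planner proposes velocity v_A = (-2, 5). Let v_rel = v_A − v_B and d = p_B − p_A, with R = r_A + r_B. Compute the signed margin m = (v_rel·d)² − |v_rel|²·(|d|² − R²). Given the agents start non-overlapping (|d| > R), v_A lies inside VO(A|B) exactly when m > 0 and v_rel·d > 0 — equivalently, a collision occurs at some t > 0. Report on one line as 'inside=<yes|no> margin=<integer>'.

d = (19, -12),  |d|² = 505;  R = 5+4 = 9,  c = 505−9² = 424
v_rel = (-1, 8),  |v_rel|² = 65;  v_rel·d = (-1)·(19) + (8)·(-12) = -115
65·t² + 230·t + 424 = 0  ⇒  m = (-115)² − 65·424 = -14335
m = -14335 < 0,  v_rel·d = -115 < 0  ⇒  outside

inside=no margin=-14335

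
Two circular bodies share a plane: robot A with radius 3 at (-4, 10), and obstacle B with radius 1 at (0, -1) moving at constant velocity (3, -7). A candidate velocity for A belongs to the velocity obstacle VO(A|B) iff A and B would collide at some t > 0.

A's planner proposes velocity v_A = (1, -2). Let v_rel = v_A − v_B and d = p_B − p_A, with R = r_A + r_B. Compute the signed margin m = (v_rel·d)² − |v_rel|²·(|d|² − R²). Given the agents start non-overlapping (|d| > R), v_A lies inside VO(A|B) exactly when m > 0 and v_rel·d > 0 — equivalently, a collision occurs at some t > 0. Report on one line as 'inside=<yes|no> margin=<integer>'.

d = (4, -11),  |d|² = 137;  R = 3+1 = 4,  c = 137−4² = 121
v_rel = (-2, 5),  |v_rel|² = 29;  v_rel·d = (-2)·(4) + (5)·(-11) = -63
29·t² + 126·t + 121 = 0  ⇒  m = (-63)² − 29·121 = 460
m = 460 > 0,  v_rel·d = -63 < 0  ⇒  outside

inside=no margin=460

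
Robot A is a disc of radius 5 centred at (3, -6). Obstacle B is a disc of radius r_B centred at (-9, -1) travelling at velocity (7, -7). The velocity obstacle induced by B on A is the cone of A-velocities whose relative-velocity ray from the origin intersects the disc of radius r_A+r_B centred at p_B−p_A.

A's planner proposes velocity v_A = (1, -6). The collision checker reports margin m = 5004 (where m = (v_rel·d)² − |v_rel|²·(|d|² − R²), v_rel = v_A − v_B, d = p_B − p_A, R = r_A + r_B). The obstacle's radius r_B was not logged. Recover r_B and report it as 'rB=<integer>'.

m = 5004
d = (-12, 5);  v_rel = (-6, 1),  |v_rel|² = 37
v_rel×d = (-6)·(5) − (1)·(-12) = -18
since m = R²·37 − (-18)²:  R² = (324 + 5004) / 37 = 144
R = √144 = 12  ⇒  r_B = 12 − 5 = 7

rB=7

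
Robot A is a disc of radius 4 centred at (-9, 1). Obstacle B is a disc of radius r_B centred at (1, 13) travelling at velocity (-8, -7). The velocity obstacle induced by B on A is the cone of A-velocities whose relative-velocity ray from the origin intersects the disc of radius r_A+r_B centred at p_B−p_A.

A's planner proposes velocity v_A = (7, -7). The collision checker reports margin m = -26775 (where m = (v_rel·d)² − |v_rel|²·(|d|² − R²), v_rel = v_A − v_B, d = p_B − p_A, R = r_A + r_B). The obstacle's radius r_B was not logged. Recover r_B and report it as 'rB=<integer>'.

m = -26775
d = (10, 12);  v_rel = (15, 0),  |v_rel|² = 225
v_rel×d = (15)·(12) − (0)·(10) = 180
since m = R²·225 − 180²:  R² = (32400 + -26775) / 225 = 25
R = √25 = 5  ⇒  r_B = 5 − 4 = 1

rB=1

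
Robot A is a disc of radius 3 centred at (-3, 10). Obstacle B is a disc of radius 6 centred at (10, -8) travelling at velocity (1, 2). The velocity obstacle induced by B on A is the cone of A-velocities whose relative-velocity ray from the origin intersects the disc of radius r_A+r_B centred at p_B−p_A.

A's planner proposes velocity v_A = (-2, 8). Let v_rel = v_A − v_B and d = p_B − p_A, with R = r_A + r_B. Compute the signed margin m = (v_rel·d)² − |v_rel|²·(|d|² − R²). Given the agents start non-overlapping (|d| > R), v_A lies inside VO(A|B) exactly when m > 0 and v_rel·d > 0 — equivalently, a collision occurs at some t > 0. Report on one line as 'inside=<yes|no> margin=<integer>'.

d = (13, -18),  |d|² = 493;  R = 3+6 = 9,  c = 493−9² = 412
v_rel = (-3, 6),  |v_rel|² = 45;  v_rel·d = (-3)·(13) + (6)·(-18) = -147
45·t² + 294·t + 412 = 0  ⇒  m = (-147)² − 45·412 = 3069
m = 3069 > 0,  v_rel·d = -147 < 0  ⇒  outside

inside=no margin=3069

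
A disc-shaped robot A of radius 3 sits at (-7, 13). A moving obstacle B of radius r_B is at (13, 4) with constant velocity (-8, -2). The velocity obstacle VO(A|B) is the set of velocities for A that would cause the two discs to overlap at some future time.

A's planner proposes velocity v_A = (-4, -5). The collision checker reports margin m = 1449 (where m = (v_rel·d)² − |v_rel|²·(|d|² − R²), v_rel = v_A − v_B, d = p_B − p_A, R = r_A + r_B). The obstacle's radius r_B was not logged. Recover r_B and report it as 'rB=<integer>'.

m = 1449
d = (20, -9);  v_rel = (4, -3),  |v_rel|² = 25
v_rel×d = (4)·(-9) − (-3)·(20) = 24
since m = R²·25 − 24²:  R² = (576 + 1449) / 25 = 81
R = √81 = 9  ⇒  r_B = 9 − 3 = 6

rB=6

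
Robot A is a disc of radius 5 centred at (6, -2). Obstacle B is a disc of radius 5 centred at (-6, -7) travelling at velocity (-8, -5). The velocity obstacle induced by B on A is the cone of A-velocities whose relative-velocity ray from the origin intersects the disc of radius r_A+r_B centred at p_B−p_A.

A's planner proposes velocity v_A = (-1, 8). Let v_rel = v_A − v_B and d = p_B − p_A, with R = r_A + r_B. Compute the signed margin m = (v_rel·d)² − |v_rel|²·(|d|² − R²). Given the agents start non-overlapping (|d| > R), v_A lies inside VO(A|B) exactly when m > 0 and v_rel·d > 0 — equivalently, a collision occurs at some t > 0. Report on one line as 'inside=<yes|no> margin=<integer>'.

d = (-12, -5),  |d|² = 169;  R = 5+5 = 10,  c = 169−10² = 69
v_rel = (7, 13),  |v_rel|² = 218;  v_rel·d = (7)·(-12) + (13)·(-5) = -149
218·t² + 298·t + 69 = 0  ⇒  m = (-149)² − 218·69 = 7159
m = 7159 > 0,  v_rel·d = -149 < 0  ⇒  outside

inside=no margin=7159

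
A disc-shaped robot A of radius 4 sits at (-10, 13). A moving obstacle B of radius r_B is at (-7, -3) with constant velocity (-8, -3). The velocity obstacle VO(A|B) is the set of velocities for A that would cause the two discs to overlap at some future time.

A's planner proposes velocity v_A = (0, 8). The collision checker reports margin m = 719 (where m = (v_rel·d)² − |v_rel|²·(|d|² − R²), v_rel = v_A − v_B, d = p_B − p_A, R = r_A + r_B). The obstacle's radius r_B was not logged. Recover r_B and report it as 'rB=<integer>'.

m = 719
d = (3, -16);  v_rel = (8, 11),  |v_rel|² = 185
v_rel×d = (8)·(-16) − (11)·(3) = -161
since m = R²·185 − (-161)²:  R² = (25921 + 719) / 185 = 144
R = √144 = 12  ⇒  r_B = 12 − 4 = 8

rB=8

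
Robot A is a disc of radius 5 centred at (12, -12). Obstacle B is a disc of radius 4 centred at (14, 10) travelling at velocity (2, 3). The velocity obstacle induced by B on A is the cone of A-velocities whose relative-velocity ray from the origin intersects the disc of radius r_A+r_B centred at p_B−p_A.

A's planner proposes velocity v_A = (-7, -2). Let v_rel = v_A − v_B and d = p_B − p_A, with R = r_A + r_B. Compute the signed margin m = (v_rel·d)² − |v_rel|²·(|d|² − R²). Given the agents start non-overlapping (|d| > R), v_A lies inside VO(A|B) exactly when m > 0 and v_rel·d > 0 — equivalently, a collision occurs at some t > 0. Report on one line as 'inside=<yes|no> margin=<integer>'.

d = (2, 22),  |d|² = 488;  R = 5+4 = 9,  c = 488−9² = 407
v_rel = (-9, -5),  |v_rel|² = 106;  v_rel·d = (-9)·(2) + (-5)·(22) = -128
106·t² + 256·t + 407 = 0  ⇒  m = (-128)² − 106·407 = -26758
m = -26758 < 0,  v_rel·d = -128 < 0  ⇒  outside

inside=no margin=-26758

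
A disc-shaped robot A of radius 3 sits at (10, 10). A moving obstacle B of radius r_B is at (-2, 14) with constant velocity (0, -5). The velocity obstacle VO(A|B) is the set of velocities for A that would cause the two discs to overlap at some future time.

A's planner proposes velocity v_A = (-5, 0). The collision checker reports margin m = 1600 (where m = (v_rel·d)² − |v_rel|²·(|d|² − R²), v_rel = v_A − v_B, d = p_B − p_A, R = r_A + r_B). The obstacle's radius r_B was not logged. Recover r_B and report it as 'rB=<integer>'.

m = 1600
d = (-12, 4);  v_rel = (-5, 5),  |v_rel|² = 50
v_rel×d = (-5)·(4) − (5)·(-12) = 40
since m = R²·50 − 40²:  R² = (1600 + 1600) / 50 = 64
R = √64 = 8  ⇒  r_B = 8 − 3 = 5

rB=5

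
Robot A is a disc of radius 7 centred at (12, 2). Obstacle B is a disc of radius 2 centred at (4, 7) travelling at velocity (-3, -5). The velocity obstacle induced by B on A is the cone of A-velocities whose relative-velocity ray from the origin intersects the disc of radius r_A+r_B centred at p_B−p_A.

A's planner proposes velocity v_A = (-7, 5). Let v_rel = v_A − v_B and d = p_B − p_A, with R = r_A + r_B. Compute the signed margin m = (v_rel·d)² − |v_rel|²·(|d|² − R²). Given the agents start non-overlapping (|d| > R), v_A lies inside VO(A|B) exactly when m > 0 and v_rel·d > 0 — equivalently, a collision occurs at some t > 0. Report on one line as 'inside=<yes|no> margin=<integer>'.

d = (-8, 5),  |d|² = 89;  R = 7+2 = 9,  c = 89−9² = 8
v_rel = (-4, 10),  |v_rel|² = 116;  v_rel·d = (-4)·(-8) + (10)·(5) = 82
116·t² − 164·t + 8 = 0  ⇒  m = 82² − 116·8 = 5796
m = 5796 > 0,  v_rel·d = 82 > 0  ⇒  inside

inside=yes margin=5796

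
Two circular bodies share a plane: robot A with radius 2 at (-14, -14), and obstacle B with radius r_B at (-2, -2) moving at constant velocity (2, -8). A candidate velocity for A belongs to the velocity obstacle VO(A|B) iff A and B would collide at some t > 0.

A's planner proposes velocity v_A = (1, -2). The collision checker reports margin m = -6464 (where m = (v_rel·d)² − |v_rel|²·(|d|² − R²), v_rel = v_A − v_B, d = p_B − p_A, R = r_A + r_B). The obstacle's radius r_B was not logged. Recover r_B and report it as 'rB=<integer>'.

m = -6464
d = (12, 12);  v_rel = (-1, 6),  |v_rel|² = 37
v_rel×d = (-1)·(12) − (6)·(12) = -84
since m = R²·37 − (-84)²:  R² = (7056 + -6464) / 37 = 16
R = √16 = 4  ⇒  r_B = 4 − 2 = 2

rB=2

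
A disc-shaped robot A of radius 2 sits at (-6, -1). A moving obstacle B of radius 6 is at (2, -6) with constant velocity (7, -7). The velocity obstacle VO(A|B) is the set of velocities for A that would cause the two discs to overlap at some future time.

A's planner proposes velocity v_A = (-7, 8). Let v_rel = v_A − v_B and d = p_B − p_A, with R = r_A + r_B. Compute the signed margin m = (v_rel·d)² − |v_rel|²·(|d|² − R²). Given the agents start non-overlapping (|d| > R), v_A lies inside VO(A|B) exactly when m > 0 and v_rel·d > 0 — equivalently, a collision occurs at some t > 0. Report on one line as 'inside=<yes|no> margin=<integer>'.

d = (8, -5),  |d|² = 89;  R = 2+6 = 8,  c = 89−8² = 25
v_rel = (-14, 15),  |v_rel|² = 421;  v_rel·d = (-14)·(8) + (15)·(-5) = -187
421·t² + 374·t + 25 = 0  ⇒  m = (-187)² − 421·25 = 24444
m = 24444 > 0,  v_rel·d = -187 < 0  ⇒  outside

inside=no margin=24444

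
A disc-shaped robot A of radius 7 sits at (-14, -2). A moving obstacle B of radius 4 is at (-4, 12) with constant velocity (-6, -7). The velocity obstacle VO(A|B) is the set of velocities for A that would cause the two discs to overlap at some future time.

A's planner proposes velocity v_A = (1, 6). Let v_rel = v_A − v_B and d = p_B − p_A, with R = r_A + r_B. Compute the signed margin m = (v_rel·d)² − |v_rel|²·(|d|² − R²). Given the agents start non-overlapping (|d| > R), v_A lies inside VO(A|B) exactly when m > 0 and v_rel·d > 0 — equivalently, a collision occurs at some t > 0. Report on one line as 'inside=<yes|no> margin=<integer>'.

d = (10, 14),  |d|² = 296;  R = 7+4 = 11,  c = 296−11² = 175
v_rel = (7, 13),  |v_rel|² = 218;  v_rel·d = (7)·(10) + (13)·(14) = 252
218·t² − 504·t + 175 = 0  ⇒  m = 252² − 218·175 = 25354
m = 25354 > 0,  v_rel·d = 252 > 0  ⇒  inside

inside=yes margin=25354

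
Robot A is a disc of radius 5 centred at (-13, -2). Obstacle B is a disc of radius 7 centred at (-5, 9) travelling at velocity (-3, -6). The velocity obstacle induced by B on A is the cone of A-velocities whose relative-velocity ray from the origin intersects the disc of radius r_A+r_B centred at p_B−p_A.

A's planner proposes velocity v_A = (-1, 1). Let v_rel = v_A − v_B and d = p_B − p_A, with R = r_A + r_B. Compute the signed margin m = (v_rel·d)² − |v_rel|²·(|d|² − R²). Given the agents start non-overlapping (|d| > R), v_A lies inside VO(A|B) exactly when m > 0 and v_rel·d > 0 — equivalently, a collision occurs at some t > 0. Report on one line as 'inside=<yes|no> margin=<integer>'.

d = (8, 11),  |d|² = 185;  R = 5+7 = 12,  c = 185−12² = 41
v_rel = (2, 7),  |v_rel|² = 53;  v_rel·d = (2)·(8) + (7)·(11) = 93
53·t² − 186·t + 41 = 0  ⇒  m = 93² − 53·41 = 6476
m = 6476 > 0,  v_rel·d = 93 > 0  ⇒  inside

inside=yes margin=6476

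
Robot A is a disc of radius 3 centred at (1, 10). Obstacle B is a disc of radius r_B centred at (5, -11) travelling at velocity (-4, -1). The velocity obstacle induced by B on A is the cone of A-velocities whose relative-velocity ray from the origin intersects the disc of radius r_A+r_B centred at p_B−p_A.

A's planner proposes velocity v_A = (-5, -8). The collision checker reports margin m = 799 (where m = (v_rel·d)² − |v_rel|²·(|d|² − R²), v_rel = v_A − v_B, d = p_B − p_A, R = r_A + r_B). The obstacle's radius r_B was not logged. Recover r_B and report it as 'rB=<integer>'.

m = 799
d = (4, -21);  v_rel = (-1, -7),  |v_rel|² = 50
v_rel×d = (-1)·(-21) − (-7)·(4) = 49
since m = R²·50 − 49²:  R² = (2401 + 799) / 50 = 64
R = √64 = 8  ⇒  r_B = 8 − 3 = 5

rB=5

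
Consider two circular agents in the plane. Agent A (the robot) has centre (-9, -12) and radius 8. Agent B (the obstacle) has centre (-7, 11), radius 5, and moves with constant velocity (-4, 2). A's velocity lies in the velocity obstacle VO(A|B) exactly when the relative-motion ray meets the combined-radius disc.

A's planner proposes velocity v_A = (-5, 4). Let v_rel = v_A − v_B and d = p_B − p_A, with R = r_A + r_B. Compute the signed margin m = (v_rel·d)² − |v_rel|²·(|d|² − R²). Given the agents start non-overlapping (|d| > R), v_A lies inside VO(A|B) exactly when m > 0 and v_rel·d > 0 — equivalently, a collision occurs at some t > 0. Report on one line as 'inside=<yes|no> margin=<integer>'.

d = (2, 23),  |d|² = 533;  R = 8+5 = 13,  c = 533−13² = 364
v_rel = (-1, 2),  |v_rel|² = 5;  v_rel·d = (-1)·(2) + (2)·(23) = 44
5·t² − 88·t + 364 = 0  ⇒  m = 44² − 5·364 = 116
m = 116 > 0,  v_rel·d = 44 > 0  ⇒  inside

inside=yes margin=116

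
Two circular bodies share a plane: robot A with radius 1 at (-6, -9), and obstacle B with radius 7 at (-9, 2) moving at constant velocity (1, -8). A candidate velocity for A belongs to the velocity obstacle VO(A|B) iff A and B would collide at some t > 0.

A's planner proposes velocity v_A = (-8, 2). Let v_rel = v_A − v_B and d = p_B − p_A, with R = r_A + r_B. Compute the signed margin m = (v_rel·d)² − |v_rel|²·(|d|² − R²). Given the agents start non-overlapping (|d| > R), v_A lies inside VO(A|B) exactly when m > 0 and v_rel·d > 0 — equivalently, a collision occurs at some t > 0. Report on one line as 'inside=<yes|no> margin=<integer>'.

d = (-3, 11),  |d|² = 130;  R = 1+7 = 8,  c = 130−8² = 66
v_rel = (-9, 10),  |v_rel|² = 181;  v_rel·d = (-9)·(-3) + (10)·(11) = 137
181·t² − 274·t + 66 = 0  ⇒  m = 137² − 181·66 = 6823
m = 6823 > 0,  v_rel·d = 137 > 0  ⇒  inside

inside=yes margin=6823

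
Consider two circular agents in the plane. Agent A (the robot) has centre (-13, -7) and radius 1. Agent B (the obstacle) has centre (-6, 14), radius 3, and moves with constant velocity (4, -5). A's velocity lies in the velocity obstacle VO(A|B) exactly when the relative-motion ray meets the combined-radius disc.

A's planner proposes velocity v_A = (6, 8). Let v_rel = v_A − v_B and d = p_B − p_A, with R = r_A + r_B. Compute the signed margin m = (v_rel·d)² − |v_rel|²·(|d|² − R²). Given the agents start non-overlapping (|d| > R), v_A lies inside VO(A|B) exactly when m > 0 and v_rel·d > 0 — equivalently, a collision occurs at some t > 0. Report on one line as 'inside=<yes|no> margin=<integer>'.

d = (7, 21),  |d|² = 490;  R = 1+3 = 4,  c = 490−4² = 474
v_rel = (2, 13),  |v_rel|² = 173;  v_rel·d = (2)·(7) + (13)·(21) = 287
173·t² − 574·t + 474 = 0  ⇒  m = 287² − 173·474 = 367
m = 367 > 0,  v_rel·d = 287 > 0  ⇒  inside

inside=yes margin=367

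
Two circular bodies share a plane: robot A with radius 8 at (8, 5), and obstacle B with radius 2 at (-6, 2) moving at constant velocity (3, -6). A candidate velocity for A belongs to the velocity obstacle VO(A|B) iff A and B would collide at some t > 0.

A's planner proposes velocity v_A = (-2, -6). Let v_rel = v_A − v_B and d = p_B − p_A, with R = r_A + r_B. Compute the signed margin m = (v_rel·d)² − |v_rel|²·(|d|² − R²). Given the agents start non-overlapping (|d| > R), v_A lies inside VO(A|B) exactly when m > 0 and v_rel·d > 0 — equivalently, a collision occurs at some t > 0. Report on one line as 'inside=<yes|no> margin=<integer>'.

d = (-14, -3),  |d|² = 205;  R = 8+2 = 10,  c = 205−10² = 105
v_rel = (-5, 0),  |v_rel|² = 25;  v_rel·d = (-5)·(-14) + (0)·(-3) = 70
25·t² − 140·t + 105 = 0  ⇒  m = 70² − 25·105 = 2275
m = 2275 > 0,  v_rel·d = 70 > 0  ⇒  inside

inside=yes margin=2275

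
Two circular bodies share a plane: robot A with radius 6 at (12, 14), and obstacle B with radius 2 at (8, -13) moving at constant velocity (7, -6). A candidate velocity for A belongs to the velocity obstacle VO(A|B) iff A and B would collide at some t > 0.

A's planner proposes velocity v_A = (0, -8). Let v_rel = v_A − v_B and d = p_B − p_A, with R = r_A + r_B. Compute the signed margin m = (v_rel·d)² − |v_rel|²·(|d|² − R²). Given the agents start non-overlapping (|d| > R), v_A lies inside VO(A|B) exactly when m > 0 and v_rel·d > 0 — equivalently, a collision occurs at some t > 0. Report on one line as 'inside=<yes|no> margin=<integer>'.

d = (-4, -27),  |d|² = 745;  R = 6+2 = 8,  c = 745−8² = 681
v_rel = (-7, -2),  |v_rel|² = 53;  v_rel·d = (-7)·(-4) + (-2)·(-27) = 82
53·t² − 164·t + 681 = 0  ⇒  m = 82² − 53·681 = -29369
m = -29369 < 0,  v_rel·d = 82 > 0  ⇒  outside

inside=no margin=-29369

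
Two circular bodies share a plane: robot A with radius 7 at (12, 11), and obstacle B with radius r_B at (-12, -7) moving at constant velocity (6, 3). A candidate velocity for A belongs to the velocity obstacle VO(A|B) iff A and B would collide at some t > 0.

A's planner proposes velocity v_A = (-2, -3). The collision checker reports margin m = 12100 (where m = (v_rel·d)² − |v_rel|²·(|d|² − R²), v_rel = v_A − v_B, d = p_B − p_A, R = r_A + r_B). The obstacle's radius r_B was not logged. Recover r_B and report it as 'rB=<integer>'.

m = 12100
d = (-24, -18);  v_rel = (-8, -6),  |v_rel|² = 100
v_rel×d = (-8)·(-18) − (-6)·(-24) = 0
since m = R²·100 − 0²:  R² = (0 + 12100) / 100 = 121
R = √121 = 11  ⇒  r_B = 11 − 7 = 4

rB=4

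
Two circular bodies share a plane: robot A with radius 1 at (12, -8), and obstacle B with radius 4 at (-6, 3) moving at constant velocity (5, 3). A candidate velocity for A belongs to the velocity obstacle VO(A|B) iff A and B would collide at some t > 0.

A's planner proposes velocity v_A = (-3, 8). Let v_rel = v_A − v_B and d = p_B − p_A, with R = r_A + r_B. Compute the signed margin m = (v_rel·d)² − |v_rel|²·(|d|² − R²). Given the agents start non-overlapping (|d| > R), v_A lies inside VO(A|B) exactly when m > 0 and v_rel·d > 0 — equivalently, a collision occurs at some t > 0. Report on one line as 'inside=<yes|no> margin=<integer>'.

d = (-18, 11),  |d|² = 445;  R = 1+4 = 5,  c = 445−5² = 420
v_rel = (-8, 5),  |v_rel|² = 89;  v_rel·d = (-8)·(-18) + (5)·(11) = 199
89·t² − 398·t + 420 = 0  ⇒  m = 199² − 89·420 = 2221
m = 2221 > 0,  v_rel·d = 199 > 0  ⇒  inside

inside=yes margin=2221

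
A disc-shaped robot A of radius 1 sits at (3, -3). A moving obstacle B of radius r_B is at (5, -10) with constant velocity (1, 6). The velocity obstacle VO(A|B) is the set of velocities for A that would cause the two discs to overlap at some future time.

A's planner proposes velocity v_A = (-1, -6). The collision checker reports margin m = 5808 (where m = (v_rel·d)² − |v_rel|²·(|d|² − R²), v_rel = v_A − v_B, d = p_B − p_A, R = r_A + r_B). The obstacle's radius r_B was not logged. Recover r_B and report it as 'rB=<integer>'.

m = 5808
d = (2, -7);  v_rel = (-2, -12),  |v_rel|² = 148
v_rel×d = (-2)·(-7) − (-12)·(2) = 38
since m = R²·148 − 38²:  R² = (1444 + 5808) / 148 = 49
R = √49 = 7  ⇒  r_B = 7 − 1 = 6

rB=6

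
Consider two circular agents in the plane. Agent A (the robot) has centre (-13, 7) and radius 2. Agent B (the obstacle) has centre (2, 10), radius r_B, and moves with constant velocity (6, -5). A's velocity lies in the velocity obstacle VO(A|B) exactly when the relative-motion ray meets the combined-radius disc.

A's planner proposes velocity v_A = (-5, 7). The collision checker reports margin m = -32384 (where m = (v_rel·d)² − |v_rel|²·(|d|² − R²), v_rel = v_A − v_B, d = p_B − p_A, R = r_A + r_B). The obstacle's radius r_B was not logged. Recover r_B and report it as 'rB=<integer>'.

m = -32384
d = (15, 3);  v_rel = (-11, 12),  |v_rel|² = 265
v_rel×d = (-11)·(3) − (12)·(15) = -213
since m = R²·265 − (-213)²:  R² = (45369 + -32384) / 265 = 49
R = √49 = 7  ⇒  r_B = 7 − 2 = 5

rB=5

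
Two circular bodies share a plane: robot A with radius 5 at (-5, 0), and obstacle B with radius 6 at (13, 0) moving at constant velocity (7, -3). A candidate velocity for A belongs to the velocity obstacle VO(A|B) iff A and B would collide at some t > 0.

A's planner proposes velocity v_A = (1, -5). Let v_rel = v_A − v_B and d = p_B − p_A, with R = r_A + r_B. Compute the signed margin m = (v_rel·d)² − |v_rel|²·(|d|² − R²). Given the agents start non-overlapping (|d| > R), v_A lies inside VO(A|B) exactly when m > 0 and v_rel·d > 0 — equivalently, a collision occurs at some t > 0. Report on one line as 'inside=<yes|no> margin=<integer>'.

d = (18, 0),  |d|² = 324;  R = 5+6 = 11,  c = 324−11² = 203
v_rel = (-6, -2),  |v_rel|² = 40;  v_rel·d = (-6)·(18) + (-2)·(0) = -108
40·t² + 216·t + 203 = 0  ⇒  m = (-108)² − 40·203 = 3544
m = 3544 > 0,  v_rel·d = -108 < 0  ⇒  outside

inside=no margin=3544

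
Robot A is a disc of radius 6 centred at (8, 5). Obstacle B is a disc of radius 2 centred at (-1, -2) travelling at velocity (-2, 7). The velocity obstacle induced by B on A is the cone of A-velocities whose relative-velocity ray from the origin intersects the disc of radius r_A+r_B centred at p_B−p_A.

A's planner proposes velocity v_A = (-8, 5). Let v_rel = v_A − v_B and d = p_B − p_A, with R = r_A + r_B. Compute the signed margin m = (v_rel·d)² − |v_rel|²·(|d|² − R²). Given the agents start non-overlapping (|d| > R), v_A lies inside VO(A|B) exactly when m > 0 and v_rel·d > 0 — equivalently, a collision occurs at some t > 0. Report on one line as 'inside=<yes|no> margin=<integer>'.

d = (-9, -7),  |d|² = 130;  R = 6+2 = 8,  c = 130−8² = 66
v_rel = (-6, -2),  |v_rel|² = 40;  v_rel·d = (-6)·(-9) + (-2)·(-7) = 68
40·t² − 136·t + 66 = 0  ⇒  m = 68² − 40·66 = 1984
m = 1984 > 0,  v_rel·d = 68 > 0  ⇒  inside

inside=yes margin=1984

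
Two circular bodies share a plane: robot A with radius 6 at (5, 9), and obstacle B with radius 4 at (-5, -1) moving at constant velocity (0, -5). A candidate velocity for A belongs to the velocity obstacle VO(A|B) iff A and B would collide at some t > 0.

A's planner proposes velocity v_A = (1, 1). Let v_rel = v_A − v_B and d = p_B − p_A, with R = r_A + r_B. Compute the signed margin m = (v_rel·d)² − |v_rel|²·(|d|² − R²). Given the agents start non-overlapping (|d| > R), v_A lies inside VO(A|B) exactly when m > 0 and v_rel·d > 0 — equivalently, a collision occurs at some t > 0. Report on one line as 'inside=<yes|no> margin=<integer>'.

d = (-10, -10),  |d|² = 200;  R = 6+4 = 10,  c = 200−10² = 100
v_rel = (1, 6),  |v_rel|² = 37;  v_rel·d = (1)·(-10) + (6)·(-10) = -70
37·t² + 140·t + 100 = 0  ⇒  m = (-70)² − 37·100 = 1200
m = 1200 > 0,  v_rel·d = -70 < 0  ⇒  outside

inside=no margin=1200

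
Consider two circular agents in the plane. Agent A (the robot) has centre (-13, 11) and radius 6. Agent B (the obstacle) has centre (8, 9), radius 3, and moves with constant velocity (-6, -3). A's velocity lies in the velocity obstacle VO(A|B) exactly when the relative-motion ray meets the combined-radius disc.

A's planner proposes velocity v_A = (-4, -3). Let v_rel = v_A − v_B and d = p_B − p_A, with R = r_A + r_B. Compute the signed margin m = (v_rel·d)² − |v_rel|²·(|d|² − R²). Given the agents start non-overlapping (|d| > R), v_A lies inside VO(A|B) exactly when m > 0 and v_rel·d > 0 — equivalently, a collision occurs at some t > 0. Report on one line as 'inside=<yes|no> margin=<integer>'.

d = (21, -2),  |d|² = 445;  R = 6+3 = 9,  c = 445−9² = 364
v_rel = (2, 0),  |v_rel|² = 4;  v_rel·d = (2)·(21) + (0)·(-2) = 42
4·t² − 84·t + 364 = 0  ⇒  m = 42² − 4·364 = 308
m = 308 > 0,  v_rel·d = 42 > 0  ⇒  inside

inside=yes margin=308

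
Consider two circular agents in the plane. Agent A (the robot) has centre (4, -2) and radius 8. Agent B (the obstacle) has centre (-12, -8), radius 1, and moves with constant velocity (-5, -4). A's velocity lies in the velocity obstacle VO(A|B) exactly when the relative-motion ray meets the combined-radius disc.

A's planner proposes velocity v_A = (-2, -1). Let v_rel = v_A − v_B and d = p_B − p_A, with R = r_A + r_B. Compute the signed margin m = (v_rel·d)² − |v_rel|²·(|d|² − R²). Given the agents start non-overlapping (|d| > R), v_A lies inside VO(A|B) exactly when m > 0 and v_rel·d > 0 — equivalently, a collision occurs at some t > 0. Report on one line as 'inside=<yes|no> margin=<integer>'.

d = (-16, -6),  |d|² = 292;  R = 8+1 = 9,  c = 292−9² = 211
v_rel = (3, 3),  |v_rel|² = 18;  v_rel·d = (3)·(-16) + (3)·(-6) = -66
18·t² + 132·t + 211 = 0  ⇒  m = (-66)² − 18·211 = 558
m = 558 > 0,  v_rel·d = -66 < 0  ⇒  outside

inside=no margin=558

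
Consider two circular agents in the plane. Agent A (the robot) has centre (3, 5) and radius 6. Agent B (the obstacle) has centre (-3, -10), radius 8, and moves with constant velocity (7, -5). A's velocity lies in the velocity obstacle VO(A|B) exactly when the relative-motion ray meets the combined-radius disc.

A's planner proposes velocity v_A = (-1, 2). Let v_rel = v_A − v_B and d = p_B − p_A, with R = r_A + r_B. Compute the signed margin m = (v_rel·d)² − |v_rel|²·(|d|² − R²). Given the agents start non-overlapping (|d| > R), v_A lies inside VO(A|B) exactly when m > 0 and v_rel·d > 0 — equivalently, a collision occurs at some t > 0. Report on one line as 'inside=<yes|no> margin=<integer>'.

d = (-6, -15),  |d|² = 261;  R = 6+8 = 14,  c = 261−14² = 65
v_rel = (-8, 7),  |v_rel|² = 113;  v_rel·d = (-8)·(-6) + (7)·(-15) = -57
113·t² + 114·t + 65 = 0  ⇒  m = (-57)² − 113·65 = -4096
m = -4096 < 0,  v_rel·d = -57 < 0  ⇒  outside

inside=no margin=-4096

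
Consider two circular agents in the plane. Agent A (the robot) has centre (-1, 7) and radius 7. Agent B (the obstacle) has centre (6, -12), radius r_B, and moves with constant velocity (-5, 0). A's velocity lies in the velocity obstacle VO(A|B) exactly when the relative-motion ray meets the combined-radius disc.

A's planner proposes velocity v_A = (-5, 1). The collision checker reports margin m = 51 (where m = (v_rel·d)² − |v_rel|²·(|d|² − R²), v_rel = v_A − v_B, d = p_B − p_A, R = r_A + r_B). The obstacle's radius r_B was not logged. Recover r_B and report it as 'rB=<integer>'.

m = 51
d = (7, -19);  v_rel = (0, 1),  |v_rel|² = 1
v_rel×d = (0)·(-19) − (1)·(7) = -7
since m = R²·1 − (-7)²:  R² = (49 + 51) / 1 = 100
R = √100 = 10  ⇒  r_B = 10 − 7 = 3

rB=3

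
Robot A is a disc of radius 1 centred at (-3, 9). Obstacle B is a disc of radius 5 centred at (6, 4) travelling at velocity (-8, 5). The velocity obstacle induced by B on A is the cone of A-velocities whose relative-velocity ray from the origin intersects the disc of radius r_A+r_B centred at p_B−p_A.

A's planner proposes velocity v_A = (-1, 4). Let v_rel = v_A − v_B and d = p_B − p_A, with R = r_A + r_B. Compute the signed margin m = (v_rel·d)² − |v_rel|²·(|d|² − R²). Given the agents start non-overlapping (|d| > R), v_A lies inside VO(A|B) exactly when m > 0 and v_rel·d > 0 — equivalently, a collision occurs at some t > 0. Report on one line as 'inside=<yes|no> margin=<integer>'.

d = (9, -5),  |d|² = 106;  R = 1+5 = 6,  c = 106−6² = 70
v_rel = (7, -1),  |v_rel|² = 50;  v_rel·d = (7)·(9) + (-1)·(-5) = 68
50·t² − 136·t + 70 = 0  ⇒  m = 68² − 50·70 = 1124
m = 1124 > 0,  v_rel·d = 68 > 0  ⇒  inside

inside=yes margin=1124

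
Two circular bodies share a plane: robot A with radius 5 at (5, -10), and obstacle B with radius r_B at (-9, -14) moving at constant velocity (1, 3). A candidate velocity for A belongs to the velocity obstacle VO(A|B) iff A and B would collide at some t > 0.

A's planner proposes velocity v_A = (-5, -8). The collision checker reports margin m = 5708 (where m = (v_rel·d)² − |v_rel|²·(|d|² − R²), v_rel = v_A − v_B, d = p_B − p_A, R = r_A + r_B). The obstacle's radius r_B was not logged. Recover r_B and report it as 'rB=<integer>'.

m = 5708
d = (-14, -4);  v_rel = (-6, -11),  |v_rel|² = 157
v_rel×d = (-6)·(-4) − (-11)·(-14) = -130
since m = R²·157 − (-130)²:  R² = (16900 + 5708) / 157 = 144
R = √144 = 12  ⇒  r_B = 12 − 5 = 7

rB=7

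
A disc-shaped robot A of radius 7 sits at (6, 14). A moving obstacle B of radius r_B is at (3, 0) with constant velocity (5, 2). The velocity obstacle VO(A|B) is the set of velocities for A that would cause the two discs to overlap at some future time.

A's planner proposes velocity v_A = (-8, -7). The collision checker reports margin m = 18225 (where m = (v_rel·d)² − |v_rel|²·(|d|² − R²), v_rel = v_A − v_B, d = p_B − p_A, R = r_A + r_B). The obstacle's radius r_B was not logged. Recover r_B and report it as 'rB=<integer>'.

m = 18225
d = (-3, -14);  v_rel = (-13, -9),  |v_rel|² = 250
v_rel×d = (-13)·(-14) − (-9)·(-3) = 155
since m = R²·250 − 155²:  R² = (24025 + 18225) / 250 = 169
R = √169 = 13  ⇒  r_B = 13 − 7 = 6

rB=6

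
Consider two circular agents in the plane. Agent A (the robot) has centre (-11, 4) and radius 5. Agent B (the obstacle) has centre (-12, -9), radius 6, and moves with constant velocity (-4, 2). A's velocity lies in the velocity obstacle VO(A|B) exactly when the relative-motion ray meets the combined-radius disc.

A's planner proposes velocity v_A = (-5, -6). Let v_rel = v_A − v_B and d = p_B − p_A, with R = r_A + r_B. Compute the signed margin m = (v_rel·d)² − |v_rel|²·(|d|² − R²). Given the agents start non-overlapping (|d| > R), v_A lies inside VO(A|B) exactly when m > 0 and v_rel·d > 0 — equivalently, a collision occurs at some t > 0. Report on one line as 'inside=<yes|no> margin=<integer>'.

d = (-1, -13),  |d|² = 170;  R = 5+6 = 11,  c = 170−11² = 49
v_rel = (-1, -8),  |v_rel|² = 65;  v_rel·d = (-1)·(-1) + (-8)·(-13) = 105
65·t² − 210·t + 49 = 0  ⇒  m = 105² − 65·49 = 7840
m = 7840 > 0,  v_rel·d = 105 > 0  ⇒  inside

inside=yes margin=7840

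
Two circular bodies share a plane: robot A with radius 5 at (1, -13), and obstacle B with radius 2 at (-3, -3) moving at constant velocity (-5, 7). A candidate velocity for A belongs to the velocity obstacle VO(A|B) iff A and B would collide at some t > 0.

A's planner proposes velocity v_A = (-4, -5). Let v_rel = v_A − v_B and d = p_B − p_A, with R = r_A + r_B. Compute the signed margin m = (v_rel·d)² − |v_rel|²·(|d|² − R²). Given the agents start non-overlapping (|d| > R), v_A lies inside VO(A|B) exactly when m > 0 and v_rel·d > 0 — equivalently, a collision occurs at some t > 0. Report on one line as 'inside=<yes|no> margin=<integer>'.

d = (-4, 10),  |d|² = 116;  R = 5+2 = 7,  c = 116−7² = 67
v_rel = (1, -12),  |v_rel|² = 145;  v_rel·d = (1)·(-4) + (-12)·(10) = -124
145·t² + 248·t + 67 = 0  ⇒  m = (-124)² − 145·67 = 5661
m = 5661 > 0,  v_rel·d = -124 < 0  ⇒  outside

inside=no margin=5661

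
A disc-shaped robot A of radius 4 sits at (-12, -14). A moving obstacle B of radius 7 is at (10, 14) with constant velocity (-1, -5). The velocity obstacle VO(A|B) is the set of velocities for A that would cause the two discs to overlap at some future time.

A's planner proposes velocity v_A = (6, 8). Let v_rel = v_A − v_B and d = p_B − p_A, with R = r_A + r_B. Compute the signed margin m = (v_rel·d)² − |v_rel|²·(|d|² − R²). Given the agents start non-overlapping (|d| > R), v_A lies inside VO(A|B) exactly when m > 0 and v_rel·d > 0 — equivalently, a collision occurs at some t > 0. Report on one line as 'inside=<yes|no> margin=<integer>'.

d = (22, 28),  |d|² = 1268;  R = 4+7 = 11,  c = 1268−11² = 1147
v_rel = (7, 13),  |v_rel|² = 218;  v_rel·d = (7)·(22) + (13)·(28) = 518
218·t² − 1036·t + 1147 = 0  ⇒  m = 518² − 218·1147 = 18278
m = 18278 > 0,  v_rel·d = 518 > 0  ⇒  inside

inside=yes margin=18278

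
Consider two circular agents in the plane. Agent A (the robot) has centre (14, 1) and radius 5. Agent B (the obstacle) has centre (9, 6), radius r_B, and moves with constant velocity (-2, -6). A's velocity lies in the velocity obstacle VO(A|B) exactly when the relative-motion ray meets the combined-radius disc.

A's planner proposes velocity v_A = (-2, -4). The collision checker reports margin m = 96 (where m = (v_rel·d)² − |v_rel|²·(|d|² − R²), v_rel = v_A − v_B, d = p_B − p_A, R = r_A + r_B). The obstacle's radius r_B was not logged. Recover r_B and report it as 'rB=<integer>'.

m = 96
d = (-5, 5);  v_rel = (0, 2),  |v_rel|² = 4
v_rel×d = (0)·(5) − (2)·(-5) = 10
since m = R²·4 − 10²:  R² = (100 + 96) / 4 = 49
R = √49 = 7  ⇒  r_B = 7 − 5 = 2

rB=2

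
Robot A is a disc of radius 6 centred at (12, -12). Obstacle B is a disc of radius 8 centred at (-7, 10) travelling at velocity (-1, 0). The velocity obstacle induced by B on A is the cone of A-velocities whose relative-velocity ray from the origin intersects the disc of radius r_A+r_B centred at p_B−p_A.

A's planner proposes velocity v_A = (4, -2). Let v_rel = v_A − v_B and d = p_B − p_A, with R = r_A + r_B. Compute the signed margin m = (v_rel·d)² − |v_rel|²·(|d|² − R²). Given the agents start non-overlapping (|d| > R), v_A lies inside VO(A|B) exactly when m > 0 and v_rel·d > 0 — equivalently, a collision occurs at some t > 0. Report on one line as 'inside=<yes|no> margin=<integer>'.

d = (-19, 22),  |d|² = 845;  R = 6+8 = 14,  c = 845−14² = 649
v_rel = (5, -2),  |v_rel|² = 29;  v_rel·d = (5)·(-19) + (-2)·(22) = -139
29·t² + 278·t + 649 = 0  ⇒  m = (-139)² − 29·649 = 500
m = 500 > 0,  v_rel·d = -139 < 0  ⇒  outside

inside=no margin=500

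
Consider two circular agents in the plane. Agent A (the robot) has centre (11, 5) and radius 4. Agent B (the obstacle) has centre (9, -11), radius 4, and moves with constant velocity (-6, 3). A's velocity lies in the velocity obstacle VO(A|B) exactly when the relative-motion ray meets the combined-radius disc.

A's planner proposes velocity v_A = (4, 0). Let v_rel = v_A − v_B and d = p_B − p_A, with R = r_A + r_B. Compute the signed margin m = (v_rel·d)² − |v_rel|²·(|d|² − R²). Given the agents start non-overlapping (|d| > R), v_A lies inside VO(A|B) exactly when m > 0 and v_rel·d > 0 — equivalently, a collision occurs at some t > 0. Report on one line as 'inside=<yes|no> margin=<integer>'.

d = (-2, -16),  |d|² = 260;  R = 4+4 = 8,  c = 260−8² = 196
v_rel = (10, -3),  |v_rel|² = 109;  v_rel·d = (10)·(-2) + (-3)·(-16) = 28
109·t² − 56·t + 196 = 0  ⇒  m = 28² − 109·196 = -20580
m = -20580 < 0,  v_rel·d = 28 > 0  ⇒  outside

inside=no margin=-20580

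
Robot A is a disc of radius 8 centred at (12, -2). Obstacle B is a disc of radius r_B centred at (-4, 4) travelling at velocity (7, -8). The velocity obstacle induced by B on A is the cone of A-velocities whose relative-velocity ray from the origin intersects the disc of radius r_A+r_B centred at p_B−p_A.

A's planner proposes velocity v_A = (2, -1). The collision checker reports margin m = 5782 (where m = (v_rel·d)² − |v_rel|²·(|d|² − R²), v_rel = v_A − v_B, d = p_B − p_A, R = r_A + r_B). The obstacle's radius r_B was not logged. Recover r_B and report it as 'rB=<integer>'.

m = 5782
d = (-16, 6);  v_rel = (-5, 7),  |v_rel|² = 74
v_rel×d = (-5)·(6) − (7)·(-16) = 82
since m = R²·74 − 82²:  R² = (6724 + 5782) / 74 = 169
R = √169 = 13  ⇒  r_B = 13 − 8 = 5

rB=5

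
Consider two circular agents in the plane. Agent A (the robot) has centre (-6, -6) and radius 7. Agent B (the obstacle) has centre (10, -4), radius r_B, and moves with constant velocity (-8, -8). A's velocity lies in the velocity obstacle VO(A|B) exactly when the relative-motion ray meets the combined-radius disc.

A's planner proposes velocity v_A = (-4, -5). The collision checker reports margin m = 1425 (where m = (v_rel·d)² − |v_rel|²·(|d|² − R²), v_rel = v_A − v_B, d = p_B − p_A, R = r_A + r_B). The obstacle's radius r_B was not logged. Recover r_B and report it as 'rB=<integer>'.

m = 1425
d = (16, 2);  v_rel = (4, 3),  |v_rel|² = 25
v_rel×d = (4)·(2) − (3)·(16) = -40
since m = R²·25 − (-40)²:  R² = (1600 + 1425) / 25 = 121
R = √121 = 11  ⇒  r_B = 11 − 7 = 4

rB=4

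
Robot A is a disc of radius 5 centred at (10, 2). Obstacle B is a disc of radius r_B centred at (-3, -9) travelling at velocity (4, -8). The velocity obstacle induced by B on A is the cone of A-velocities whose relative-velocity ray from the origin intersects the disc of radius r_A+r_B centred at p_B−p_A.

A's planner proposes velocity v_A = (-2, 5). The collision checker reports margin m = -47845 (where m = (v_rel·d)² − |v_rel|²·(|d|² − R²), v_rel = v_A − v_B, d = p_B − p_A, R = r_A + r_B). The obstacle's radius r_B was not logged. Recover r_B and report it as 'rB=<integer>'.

m = -47845
d = (-13, -11);  v_rel = (-6, 13),  |v_rel|² = 205
v_rel×d = (-6)·(-11) − (13)·(-13) = 235
since m = R²·205 − 235²:  R² = (55225 + -47845) / 205 = 36
R = √36 = 6  ⇒  r_B = 6 − 5 = 1

rB=1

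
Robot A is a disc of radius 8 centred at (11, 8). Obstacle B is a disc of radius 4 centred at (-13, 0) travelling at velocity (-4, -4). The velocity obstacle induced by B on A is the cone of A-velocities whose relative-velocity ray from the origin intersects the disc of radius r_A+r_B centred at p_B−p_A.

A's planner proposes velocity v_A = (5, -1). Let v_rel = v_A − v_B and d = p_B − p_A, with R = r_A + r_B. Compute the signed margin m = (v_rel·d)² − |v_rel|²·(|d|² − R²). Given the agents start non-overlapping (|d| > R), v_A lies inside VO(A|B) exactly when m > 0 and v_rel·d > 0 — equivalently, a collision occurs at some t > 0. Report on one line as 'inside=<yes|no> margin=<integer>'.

d = (-24, -8),  |d|² = 640;  R = 8+4 = 12,  c = 640−12² = 496
v_rel = (9, 3),  |v_rel|² = 90;  v_rel·d = (9)·(-24) + (3)·(-8) = -240
90·t² + 480·t + 496 = 0  ⇒  m = (-240)² − 90·496 = 12960
m = 12960 > 0,  v_rel·d = -240 < 0  ⇒  outside

inside=no margin=12960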